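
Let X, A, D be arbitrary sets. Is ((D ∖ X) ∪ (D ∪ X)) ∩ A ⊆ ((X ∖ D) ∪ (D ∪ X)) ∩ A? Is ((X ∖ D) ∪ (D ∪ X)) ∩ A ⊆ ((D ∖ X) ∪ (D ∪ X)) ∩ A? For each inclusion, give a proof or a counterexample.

(⟹) Let x ∈ ((D ∖ X) ∪ (D ∪ X)) ∩ A. Then either x ∈ X ∩ A and x ∉ D; or x ∈ A ∩ D and x ∉ X; or x ∈ X ∩ A ∩ D. In each case x ∈ ((X ∖ D) ∪ (D ∪ X)) ∩ A, so ((D ∖ X) ∪ (D ∪ X)) ∩ A ⊆ ((X ∖ D) ∪ (D ∪ X)) ∩ A.

(⟸) Let x ∈ ((X ∖ D) ∪ (D ∪ X)) ∩ A. Then either x ∈ X ∩ A and x ∉ D; or x ∈ A ∩ D and x ∉ X; or x ∈ X ∩ A ∩ D. In each case x ∈ ((D ∖ X) ∪ (D ∪ X)) ∩ A, so ((X ∖ D) ∪ (D ∪ X)) ∩ A ⊆ ((D ∖ X) ∪ (D ∪ X)) ∩ A.

The two sets are equal.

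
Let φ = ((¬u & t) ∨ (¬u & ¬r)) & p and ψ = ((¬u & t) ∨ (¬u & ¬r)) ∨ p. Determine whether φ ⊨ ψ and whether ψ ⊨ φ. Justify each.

Not equivalent: only (⇒) holds.

(⇒) Assume the antecedent. If p is true, ((¬u & t) ∨ (¬u & ¬r)) ∨ p reduces to true regardless of the other variables. If p is false, the antecedent cannot hold. Either way ((¬u & t) ∨ (¬u & ¬r)) ∨ p holds.

(⇐) This fails. Under p = F, t = F, u = F, r = F, the left side is false but the right side is true.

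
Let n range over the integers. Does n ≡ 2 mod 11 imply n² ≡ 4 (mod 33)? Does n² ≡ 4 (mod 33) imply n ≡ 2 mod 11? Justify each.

(⟹) This fails: take n = 24. Then 24 ≡ 2 (mod 11), but 24² = 576 ≡ 15 (mod 33), not 4.

(⟸) This fails: take n = 20. Then 20² = 400 ≡ 4 (mod 33), yet 20 ≡ 9 (mod 11), not 2.

(⇒) fails and (⇐) fails.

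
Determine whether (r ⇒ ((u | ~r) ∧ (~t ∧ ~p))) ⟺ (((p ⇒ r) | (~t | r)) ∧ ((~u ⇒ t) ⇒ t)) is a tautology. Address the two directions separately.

(⟹) This fails. Under t = T, p = T, u = F, r = F, the left side is true but the right side is false.

(⟸) This fails. Under t = F, p = F, u = F, r = T, the left side is false but the right side is true.

(⇒) fails and (⇐) fails.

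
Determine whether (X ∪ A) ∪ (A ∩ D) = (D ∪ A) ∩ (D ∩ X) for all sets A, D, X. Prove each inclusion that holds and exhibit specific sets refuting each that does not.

Forward inclusion. This inclusion fails. Take A = {1}, D = ∅, X = ∅; then 1 ∈ (X ∪ A) ∪ (A ∩ D) but 1 ∉ (D ∪ A) ∩ (D ∩ X).

Reverse inclusion. Let x ∈ (D ∪ A) ∩ (D ∩ X). Then either x ∈ D ∩ X and x ∉ A; or x ∈ A ∩ D ∩ X. In each case x ∈ (X ∪ A) ∪ (A ∩ D), so (D ∪ A) ∩ (D ∩ X) ⊆ (X ∪ A) ∪ (A ∩ D).

The sets are not equal: only the reverse inclusion holds.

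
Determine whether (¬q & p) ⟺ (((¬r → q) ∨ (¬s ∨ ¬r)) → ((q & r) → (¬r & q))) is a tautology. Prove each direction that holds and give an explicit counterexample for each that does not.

[⇒] Assume the antecedent. If r is true, the antecedent forces (p = T, r = T, s = F, q = F) or (p = T, r = T, s = T, q = F), and the consequent holds there. If r is false, the consequent reduces to true regardless of the other variables. Either way the consequent holds.

[⇐] This fails. Under p = F, r = F, s = F, q = F, the left side is false but the right side is true.

Only the forward implication holds.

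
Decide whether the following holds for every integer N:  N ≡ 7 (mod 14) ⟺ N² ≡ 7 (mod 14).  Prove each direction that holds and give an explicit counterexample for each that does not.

Forward direction. Suppose N ≡ 7 (mod 14). Write N = 14j + 7. Then (14j + 7)² = 196j² + 196j + 49 = 14(14j² + 14j + 3) + 7, so N² ≡ 7 (mod 14).

Converse. Suppose N² ≡ 7 (mod 14). The only residue r in {0, …, 13} with r² ≡ 7 (mod 14) is r = 7, so N ≡ 7 (mod 14).

Equivalent; both directions hold.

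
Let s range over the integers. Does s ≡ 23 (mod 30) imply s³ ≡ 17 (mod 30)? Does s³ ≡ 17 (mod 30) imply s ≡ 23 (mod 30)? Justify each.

(→) Suppose s ≡ 23 (mod 30). Write s = 30j + 23. Then (30j + 23)³ = 27000j³ + 62100j² + 47610j + 12167 = 30(900j³ + 2070j² + 1587j + 405) + 17, so s³ ≡ 17 (mod 30).

(←) Conversely, suppose s³ ≡ 17 (mod 30). The only residue r in {0, …, 29} with r³ ≡ 17 (mod 30) is r = 23, so s ≡ 23 (mod 30).

The biconditional holds.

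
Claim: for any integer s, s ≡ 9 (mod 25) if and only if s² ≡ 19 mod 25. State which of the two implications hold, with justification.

(⇒) fails and (⇐) fails.

(⇒) This fails: take s = 9. Then 9 ≡ 9 (mod 25), but 9² = 81 ≡ 6 (mod 25), not 19.

(⇐) This fails: take s = 12. Then 12² = 144 ≡ 19 (mod 25), yet 12 ≡ 12 (mod 25), not 9.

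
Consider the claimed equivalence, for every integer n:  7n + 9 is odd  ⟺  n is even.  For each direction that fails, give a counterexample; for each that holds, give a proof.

Both implications hold.

Forward direction. Suppose 7n + 9 is odd. Since 7 is odd, 7n and n have the same parity, so 7n + 9 ≡ n + 9 (mod 2). As 9 is odd, 7n + 9 is odd exactly when n is even. Thus n is even.

Converse. Suppose n is even; write n = 2j. Then 7n + 9 = 7·(2j) + 9 = 2·7j + 9, which is odd.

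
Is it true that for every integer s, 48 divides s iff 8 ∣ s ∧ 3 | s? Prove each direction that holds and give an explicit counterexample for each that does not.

Only the forward implication holds.

(⟹) If 48 ∣ s, write s = 48q. Since 48 = 6·8, s = 8·(6q), so 8 ∣ s; and since 48 = 16·3, s = 3·(16q), so 3 ∣ s.

(⟸) This fails: take s = 24. Both 8 ∣ 24 and 3 ∣ 24, yet 24 is not a multiple of 48 (since 24 = 0·48 + 24), so 48 ∤ 24.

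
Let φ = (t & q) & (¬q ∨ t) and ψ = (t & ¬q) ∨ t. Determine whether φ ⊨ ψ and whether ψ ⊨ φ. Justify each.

Not equivalent: only (⇒) holds.

(⟸) This fails. Under q = F, t = T, the left side is false but the right side is true.

(⟹) Assume the antecedent. If q is true, the antecedent forces (q = T, t = T), and (t & ¬q) ∨ t holds there. If q is false, the antecedent cannot hold. Either way (t & ¬q) ∨ t holds.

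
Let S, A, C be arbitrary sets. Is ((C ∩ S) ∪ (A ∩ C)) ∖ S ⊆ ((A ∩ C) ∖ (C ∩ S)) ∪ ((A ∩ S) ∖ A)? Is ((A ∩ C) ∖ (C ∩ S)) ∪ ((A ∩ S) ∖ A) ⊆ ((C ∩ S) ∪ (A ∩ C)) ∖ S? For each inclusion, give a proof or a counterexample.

The two sets are equal.

(⊇) Let x ∈ ((A ∩ C) ∖ (C ∩ S)) ∪ ((A ∩ S) ∖ A). Then x ∈ A ∩ C and x ∉ S, from which x ∈ ((C ∩ S) ∪ (A ∩ C)) ∖ S.

(⊆) Let x ∈ ((C ∩ S) ∪ (A ∩ C)) ∖ S. Then x ∈ A ∩ C and x ∉ S, from which x ∈ ((A ∩ C) ∖ (C ∩ S)) ∪ ((A ∩ S) ∖ A).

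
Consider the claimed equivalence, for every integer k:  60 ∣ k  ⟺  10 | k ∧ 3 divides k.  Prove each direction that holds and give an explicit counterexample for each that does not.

(→) If 60 ∣ k, write k = 60q. Since 60 = 6·10, k = 10·(6q), so 10 ∣ k; and since 60 = 20·3, k = 3·(20q), so 3 ∣ k.

(←) This fails: take k = 30. Both 10 ∣ 30 and 3 ∣ 30, yet 30 is not a multiple of 60 (since 30 = 0·60 + 30), so 60 ∤ 30.

Not equivalent: only (⇒) holds.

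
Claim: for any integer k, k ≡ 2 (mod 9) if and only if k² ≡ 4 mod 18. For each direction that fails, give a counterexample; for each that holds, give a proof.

[⇒] This fails: take k = 11. Then 11 ≡ 2 (mod 9), but 11² = 121 ≡ 13 (mod 18), not 4.

[⇐] This fails: take k = 16. Then 16² = 256 ≡ 4 (mod 18), yet 16 ≡ 7 (mod 9), not 2.

(⇒) fails and (⇐) fails.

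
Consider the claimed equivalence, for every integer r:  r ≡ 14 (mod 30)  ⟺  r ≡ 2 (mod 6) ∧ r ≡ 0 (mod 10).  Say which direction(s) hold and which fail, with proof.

(⇒) This fails: r = 14 gives 14 ≡ 14 (mod 30) but 14 ≡ 4 (mod 10), so the conjunction on the right does not hold.

(⇐) This fails: r = 20 satisfies both congruences on the right (20 ≡ 2 mod 6 and 20 ≡ 0 mod 10) yet 20 ≡ 20 (mod 30), not 14.

(⇒) fails and (⇐) fails.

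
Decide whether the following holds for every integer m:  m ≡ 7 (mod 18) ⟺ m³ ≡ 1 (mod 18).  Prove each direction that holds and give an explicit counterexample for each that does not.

(⇒) Suppose m ≡ 7 (mod 18). Write m = 18j + 7. Then (18j + 7)³ = 5832j³ + 6804j² + 2646j + 343 = 18(324j³ + 378j² + 147j + 19) + 1, so m³ ≡ 1 (mod 18).

(⇐) This fails: take m = 1. Then 1³ = 1 ≡ 1 (mod 18), yet 1 ≡ 1 (mod 18), not 7.

The forward direction holds; the converse fails.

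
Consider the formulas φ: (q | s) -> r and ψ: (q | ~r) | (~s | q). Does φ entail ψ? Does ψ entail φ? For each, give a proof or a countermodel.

Neither direction holds.

(⇒) This fails. Under r = T, s = T, q = F, the left side is true but the right side is false.

(⇐) This fails. Under r = F, s = T, q = F, the left side is false but the right side is true.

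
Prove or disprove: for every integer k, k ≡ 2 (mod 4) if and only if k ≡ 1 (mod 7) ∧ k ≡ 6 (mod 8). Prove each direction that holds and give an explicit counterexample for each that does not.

Only the converse holds.

(⇐) If k ≡ 1 (mod 7) and k ≡ 6 (mod 8), then by the Chinese remainder theorem k ≡ 22 (mod 56). Since 22 ≡ 2 (mod 4) and 4 ∣ 56, we get k ≡ 2 (mod 4).

(⇒) This fails: k = 2 gives 2 ≡ 2 (mod 4) but 2 ≡ 2 (mod 7), so the conjunction on the right does not hold.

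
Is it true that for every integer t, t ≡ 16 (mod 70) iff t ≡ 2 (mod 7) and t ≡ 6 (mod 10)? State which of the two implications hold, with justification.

Equivalent; both directions hold.

(⟹) Suppose t ≡ 16 (mod 70); write t = 70j + 16. Since 7 ∣ 70, reducing mod 7 gives t ≡ 16 ≡ 2 (mod 7); since 10 ∣ 70, reducing mod 10 gives t ≡ 16 ≡ 6 (mod 10).

(⟸) Conversely, if t ≡ 2 (mod 7) and t ≡ 6 (mod 10), then by the Chinese remainder theorem t ≡ 16 (mod 70). This is exactly t ≡ 16 (mod 70).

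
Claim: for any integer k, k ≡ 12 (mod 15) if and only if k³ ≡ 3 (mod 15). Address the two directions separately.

Both implications hold.

(⟹) Suppose k ≡ 12 (mod 15). Write k = 15j + 12. Then (15j + 12)³ = 3375j³ + 8100j² + 6480j + 1728 = 15(225j³ + 540j² + 432j + 115) + 3, so k³ ≡ 3 (mod 15).

(⟸) Conversely, suppose k³ ≡ 3 (mod 15). The only residue r in {0, …, 14} with r³ ≡ 3 (mod 15) is r = 12, so k ≡ 12 (mod 15).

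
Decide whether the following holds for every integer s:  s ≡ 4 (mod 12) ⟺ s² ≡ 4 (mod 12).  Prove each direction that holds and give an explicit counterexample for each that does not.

Only the forward implication holds.

(→) Suppose s ≡ 4 (mod 12). Write s = 12j + 4. Then (12j + 4)² = 144j² + 96j + 16 = 12(12j² + 8j + 1) + 4, so s² ≡ 4 (mod 12).

(←) This fails: take s = 2. Then 2² = 4 ≡ 4 (mod 12), yet 2 ≡ 2 (mod 12), not 4.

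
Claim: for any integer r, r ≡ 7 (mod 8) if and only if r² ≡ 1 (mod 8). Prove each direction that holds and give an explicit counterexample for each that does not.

Not equivalent: only (⇒) holds.

[⇐] This fails: take r = 1. Then 1² = 1 ≡ 1 (mod 8), yet 1 ≡ 1 (mod 8), not 7.

[⇒] Suppose r ≡ 7 (mod 8). Write r = 8j + 7. Then (8j + 7)² = 64j² + 112j + 49 = 8(8j² + 14j + 6) + 1, so r² ≡ 1 (mod 8).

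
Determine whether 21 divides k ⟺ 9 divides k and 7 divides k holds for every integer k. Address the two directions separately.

(⇐) Suppose 9 ∣ k and 7 ∣ k. Any common multiple of 9 and 7 is a multiple of their lcm; here gcd(9, 7) = 1, so lcm(9, 7) = 9·7 = 63, so 63 ∣ k. Since 21 ∣ 63, it follows that 21 ∣ k.

(⇒) This fails: take k = 21. Certainly 21 ∣ 21, but 9 ∤ 21.

Only the converse holds.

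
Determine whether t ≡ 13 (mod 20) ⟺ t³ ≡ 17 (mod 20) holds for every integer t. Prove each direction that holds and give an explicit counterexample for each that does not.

(⟹) Suppose t ≡ 13 (mod 20). Write t = 20j + 13. Then (20j + 13)³ = 8000j³ + 15600j² + 10140j + 2197 = 20(400j³ + 780j² + 507j + 109) + 17, so t³ ≡ 17 (mod 20).

(⟸) Conversely, suppose t³ ≡ 17 (mod 20). The only residue r in {0, …, 19} with r³ ≡ 17 (mod 20) is r = 13, so t ≡ 13 (mod 20).

Both directions hold.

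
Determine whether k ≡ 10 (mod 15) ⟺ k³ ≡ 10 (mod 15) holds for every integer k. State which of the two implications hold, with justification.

Both implications hold.

[⇒] Suppose k ≡ 10 (mod 15). Write k = 15j + 10. Then (15j + 10)³ = 3375j³ + 6750j² + 4500j + 1000 = 15(225j³ + 450j² + 300j + 66) + 10, so k³ ≡ 10 (mod 15).

[⇐] Conversely, suppose k³ ≡ 10 (mod 15). The only residue r in {0, …, 14} with r³ ≡ 10 (mod 15) is r = 10, so k ≡ 10 (mod 15).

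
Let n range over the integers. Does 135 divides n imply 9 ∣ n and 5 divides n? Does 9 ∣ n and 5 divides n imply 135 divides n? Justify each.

(→) If 135 ∣ n, write n = 135q. Since 135 = 15·9, n = 9·(15q), so 9 ∣ n; and since 135 = 27·5, n = 5·(27q), so 5 ∣ n.

(←) This fails: take n = 45. Both 9 ∣ 45 and 5 ∣ 45, yet 45 is not a multiple of 135 (since 45 = 0·135 + 45), so 135 ∤ 45.

Only the forward implication holds.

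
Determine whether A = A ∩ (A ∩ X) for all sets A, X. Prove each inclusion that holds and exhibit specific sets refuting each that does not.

Only the reverse inclusion holds.

(⊇) Let x ∈ A ∩ (A ∩ X). Then x ∈ A ∩ X, from which x ∈ A.

(⊆) This inclusion fails. Take A = {1}, X = ∅; then 1 ∈ A but 1 ∉ A ∩ (A ∩ X).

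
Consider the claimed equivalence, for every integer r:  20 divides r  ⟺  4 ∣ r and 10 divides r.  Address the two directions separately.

(→) If 20 ∣ r, write r = 20q. Since 20 = 5·4, r = 4·(5q), so 4 ∣ r; and since 20 = 2·10, r = 10·(2q), so 10 ∣ r.

(←) Suppose 4 ∣ r and 10 ∣ r. Any common multiple of 4 and 10 is a multiple of their lcm; here lcm(4, 10) = 4·10/gcd(4, 10) = 40/2 = 20, so 20 ∣ r.

Both directions hold.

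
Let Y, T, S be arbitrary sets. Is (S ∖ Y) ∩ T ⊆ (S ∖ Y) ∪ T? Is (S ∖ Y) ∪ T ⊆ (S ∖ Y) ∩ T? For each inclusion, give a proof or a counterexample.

The sets are not equal: only the forward inclusion holds.

(⊆) Let x ∈ (S ∖ Y) ∩ T. Then x ∈ T ∩ S and x ∉ Y, from which x ∈ (S ∖ Y) ∪ T.

(⊇) This inclusion fails. Take Y = ∅, T = {1}, S = ∅; then 1 ∈ (S ∖ Y) ∪ T but 1 ∉ (S ∖ Y) ∩ T.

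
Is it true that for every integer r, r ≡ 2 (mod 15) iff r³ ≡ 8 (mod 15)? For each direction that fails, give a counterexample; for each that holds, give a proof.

Both directions hold; the statement is true.

(⇒) Suppose r ≡ 2 (mod 15). Write r = 15j + 2. Then (15j + 2)³ = 3375j³ + 1350j² + 180j + 8 = 15(225j³ + 90j² + 12j) + 8, so r³ ≡ 8 (mod 15).

(⇐) Conversely, suppose r³ ≡ 8 (mod 15). The only residue r in {0, …, 14} with r³ ≡ 8 (mod 15) is r = 2, so r ≡ 2 (mod 15).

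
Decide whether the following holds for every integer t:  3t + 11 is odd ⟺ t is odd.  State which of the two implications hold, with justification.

(⟹) This fails: t = 0 gives 3t + 11 = 11, which is odd, but 0 is even, not odd.

(⟸) This also fails: t = 3 is odd, but 3t + 11 = 20 is even, not odd.

Both directions fail.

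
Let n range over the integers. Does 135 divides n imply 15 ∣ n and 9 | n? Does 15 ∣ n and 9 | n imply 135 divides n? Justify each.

Not equivalent: only (⇒) holds.

(→) If 135 ∣ n, write n = 135q. Since 135 = 9·15, n = 15·(9q), so 15 ∣ n; and since 135 = 15·9, n = 9·(15q), so 9 ∣ n.

(←) This fails: take n = 45. Both 15 ∣ 45 and 9 ∣ 45, yet 45 is not a multiple of 135 (since 45 = 0·135 + 45), so 135 ∤ 45.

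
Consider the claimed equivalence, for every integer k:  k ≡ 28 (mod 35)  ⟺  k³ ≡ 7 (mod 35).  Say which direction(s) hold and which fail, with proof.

(⇐) Suppose k³ ≡ 7 (mod 35). The only residue r in {0, …, 34} with r³ ≡ 7 (mod 35) is r = 28, so k ≡ 28 (mod 35).

(⇒) Suppose k ≡ 28 (mod 35). Write k = 35j + 28. Then (35j + 28)³ = 42875j³ + 102900j² + 82320j + 21952 = 35(1225j³ + 2940j² + 2352j + 627) + 7, so k³ ≡ 7 (mod 35).

The biconditional holds.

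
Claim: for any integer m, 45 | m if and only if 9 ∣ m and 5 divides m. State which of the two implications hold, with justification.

Both directions hold; the statement is true.

(→) If 45 ∣ m, write m = 45q. Since 45 = 5·9, m = 9·(5q), so 9 ∣ m; and since 45 = 9·5, m = 5·(9q), so 5 ∣ m.

(←) Suppose 9 ∣ m and 5 ∣ m. Any common multiple of 9 and 5 is a multiple of their lcm; here gcd(9, 5) = 1, so lcm(9, 5) = 9·5 = 45, so 45 ∣ m.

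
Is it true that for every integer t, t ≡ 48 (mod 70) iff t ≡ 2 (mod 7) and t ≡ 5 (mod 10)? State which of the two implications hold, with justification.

Neither direction holds.

(⟹) This fails: t = 48 gives 48 ≡ 48 (mod 70) but 48 ≡ 6 (mod 7), so the conjunction on the right does not hold.

(⟸) This fails: t = 65 satisfies both congruences on the right (65 ≡ 2 mod 7 and 65 ≡ 5 mod 10) yet 65 ≡ 65 (mod 70), not 48.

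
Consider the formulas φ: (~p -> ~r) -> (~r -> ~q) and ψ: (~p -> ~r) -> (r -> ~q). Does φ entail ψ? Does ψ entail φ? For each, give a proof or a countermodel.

(⇒) This fails. Under p = T, q = T, r = T, the left side is true but the right side is false.

(⇐) This fails. Under p = F, q = T, r = F, the left side is false but the right side is true.

Both directions fail.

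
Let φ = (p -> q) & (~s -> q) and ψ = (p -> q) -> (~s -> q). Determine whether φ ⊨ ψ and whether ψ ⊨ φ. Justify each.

Only the forward implication holds.

(⟸) This fails. Under p = T, q = F, s = F, the left side is false but the right side is true.

(⟹) Assume the antecedent. If q is true, (p -> q) -> (~s -> q) reduces to true regardless of the other variables. If q is false, the antecedent forces (p = F, q = F, s = T), and (p -> q) -> (~s -> q) holds there. Either way (p -> q) -> (~s -> q) holds.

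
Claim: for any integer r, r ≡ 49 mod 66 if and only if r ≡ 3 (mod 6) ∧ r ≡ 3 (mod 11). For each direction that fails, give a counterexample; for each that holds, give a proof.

(⇒) fails and (⇐) fails.

Forward direction. This fails: r = 49 gives 49 ≡ 49 (mod 66) but 49 ≡ 1 (mod 6), so the conjunction on the right does not hold.

Converse. This fails: r = 3 satisfies both congruences on the right (3 ≡ 3 mod 6 and 3 ≡ 3 mod 11) yet 3 ≡ 3 (mod 66), not 49.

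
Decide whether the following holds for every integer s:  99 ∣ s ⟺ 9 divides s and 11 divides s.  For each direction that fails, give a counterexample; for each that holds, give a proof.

(⟹) If 99 ∣ s, write s = 99q. Since 99 = 11·9, s = 9·(11q), so 9 ∣ s; and since 99 = 9·11, s = 11·(9q), so 11 ∣ s.

(⟸) Suppose 9 ∣ s and 11 ∣ s. Any common multiple of 9 and 11 is a multiple of their lcm; here gcd(9, 11) = 1, so lcm(9, 11) = 9·11 = 99, so 99 ∣ s.

The biconditional holds.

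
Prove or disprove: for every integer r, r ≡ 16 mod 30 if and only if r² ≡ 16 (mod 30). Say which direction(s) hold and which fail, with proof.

Not equivalent: only (⇒) holds.

(⟹) Suppose r ≡ 16 mod 30. Write r = 30j + 16. Then (30j + 16)² = 900j² + 960j + 256 = 30(30j² + 32j + 8) + 16, so r² ≡ 16 (mod 30).

(⟸) This fails: take r = 4. Then 4² = 16 ≡ 16 (mod 30), yet 4 ≡ 4 (mod 30), not 16.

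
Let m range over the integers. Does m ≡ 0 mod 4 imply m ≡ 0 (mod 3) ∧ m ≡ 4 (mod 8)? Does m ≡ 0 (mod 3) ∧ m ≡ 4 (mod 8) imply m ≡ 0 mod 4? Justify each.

Only the reverse direction holds.

Forward direction. This fails: m = 0 gives 0 ≡ 0 (mod 4) but 0 ≡ 0 (mod 8), so the conjunction on the right does not hold.

Converse. If m ≡ 0 (mod 3) and m ≡ 4 (mod 8), then by the Chinese remainder theorem m ≡ 12 (mod 24). Since 12 ≡ 0 (mod 4) and 4 ∣ 24, we get m ≡ 0 (mod 4).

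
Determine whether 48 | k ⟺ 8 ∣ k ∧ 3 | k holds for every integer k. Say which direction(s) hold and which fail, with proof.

Not equivalent: only (⇒) holds.

(⟹) If 48 ∣ k, write k = 48q. Since 48 = 6·8, k = 8·(6q), so 8 ∣ k; and since 48 = 16·3, k = 3·(16q), so 3 ∣ k.

(⟸) This fails: take k = 24. Both 8 ∣ 24 and 3 ∣ 24, yet 24 is not a multiple of 48 (since 24 = 0·48 + 24), so 48 ∤ 24.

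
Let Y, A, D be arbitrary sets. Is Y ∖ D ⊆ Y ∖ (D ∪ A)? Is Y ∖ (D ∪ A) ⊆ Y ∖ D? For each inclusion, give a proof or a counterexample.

(⊆) This inclusion fails. Take Y = {1}, A = {1}, D = ∅; then 1 ∈ Y ∖ D but 1 ∉ Y ∖ (D ∪ A).

(⊇) Let x ∈ Y ∖ (D ∪ A). Then x ∈ Y and x ∉ A, D, from which x ∈ Y ∖ D.

(⊆) fails; (⊇) holds.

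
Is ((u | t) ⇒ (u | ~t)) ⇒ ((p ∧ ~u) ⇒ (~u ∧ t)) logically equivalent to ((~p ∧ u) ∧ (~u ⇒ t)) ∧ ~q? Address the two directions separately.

(⇒) fails; (⇐) holds.

[⇒] This fails. Under p = F, t = F, q = F, u = F, the left side is true but the right side is false.

[⇐] Assume the antecedent. If p is true, the antecedent cannot hold. If p is false, the consequent reduces to true regardless of the other variables. Either way the consequent holds.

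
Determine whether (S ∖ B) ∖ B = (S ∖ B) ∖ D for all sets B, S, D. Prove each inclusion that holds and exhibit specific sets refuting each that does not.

Only the reverse inclusion holds.

(⟸) Let x ∈ (S ∖ B) ∖ D. Then x ∈ S and x ∉ B, D, from which x ∈ (S ∖ B) ∖ B.

(⟹) This inclusion fails. Take B = ∅, S = {1}, D = {1}; then 1 ∈ (S ∖ B) ∖ B but 1 ∉ (S ∖ B) ∖ D.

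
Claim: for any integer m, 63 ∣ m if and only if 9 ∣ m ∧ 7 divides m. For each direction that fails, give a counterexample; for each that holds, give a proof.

(→) If 63 ∣ m, write m = 63q. Since 63 = 7·9, m = 9·(7q), so 9 ∣ m; and since 63 = 9·7, m = 7·(9q), so 7 ∣ m.

(←) Suppose 9 ∣ m and 7 ∣ m. Any common multiple of 9 and 7 is a multiple of their lcm; here gcd(9, 7) = 1, so lcm(9, 7) = 9·7 = 63, so 63 ∣ m.

Both directions hold; the statement is true.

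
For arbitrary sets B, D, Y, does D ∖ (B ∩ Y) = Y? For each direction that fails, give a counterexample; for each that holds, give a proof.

Neither inclusion holds.

(⟹) This inclusion fails. Take B = ∅, D = {1}, Y = ∅; then 1 ∈ D ∖ (B ∩ Y) but 1 ∉ Y.

(⟸) This inclusion fails. Take B = ∅, D = ∅, Y = {1}; then 1 ∈ Y but 1 ∉ D ∖ (B ∩ Y).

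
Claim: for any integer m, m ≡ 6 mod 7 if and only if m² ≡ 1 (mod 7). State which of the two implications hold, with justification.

(⟸) This fails: take m = 1. Then 1² = 1 ≡ 1 (mod 7), yet 1 ≡ 1 (mod 7), not 6.

(⟹) Suppose m ≡ 6 mod 7. Write m = 7j + 6. Then (7j + 6)² = 49j² + 84j + 36 = 7(7j² + 12j + 5) + 1, so m² ≡ 1 (mod 7).

Not equivalent: only (⇒) holds.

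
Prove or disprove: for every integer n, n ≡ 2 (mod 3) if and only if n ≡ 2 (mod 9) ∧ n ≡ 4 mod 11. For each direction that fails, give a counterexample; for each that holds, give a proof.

[⇒] This fails: n = 2 gives 2 ≡ 2 (mod 3) but 2 ≡ 2 (mod 11), so the conjunction on the right does not hold.

[⇐] Conversely, if n ≡ 2 (mod 9) and n ≡ 4 (mod 11), then by the Chinese remainder theorem n ≡ 92 (mod 99). Since 92 ≡ 2 (mod 3) and 3 ∣ 99, we get n ≡ 2 (mod 3).

(⇒) fails; (⇐) holds.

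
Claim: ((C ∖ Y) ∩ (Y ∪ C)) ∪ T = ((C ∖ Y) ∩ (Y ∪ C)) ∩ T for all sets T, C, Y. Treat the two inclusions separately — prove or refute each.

(⟹) This inclusion fails. Take T = {1}, C = ∅, Y = ∅; then 1 ∈ ((C ∖ Y) ∩ (Y ∪ C)) ∪ T but 1 ∉ ((C ∖ Y) ∩ (Y ∪ C)) ∩ T.

(⟸) Let x ∈ ((C ∖ Y) ∩ (Y ∪ C)) ∩ T. Then x ∈ T ∩ C and x ∉ Y, from which x ∈ ((C ∖ Y) ∩ (Y ∪ C)) ∪ T.

The sets are not equal: only the reverse inclusion holds.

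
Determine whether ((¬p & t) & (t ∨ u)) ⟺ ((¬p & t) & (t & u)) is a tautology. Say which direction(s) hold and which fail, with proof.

[⇒] This fails. Under p = F, u = F, t = T, the left side is true but the right side is false.

[⇐] Assume the antecedent. If p is true, the antecedent cannot hold. If p is false, the antecedent forces (p = F, u = T, t = T), and (¬p & t) & (t ∨ u) holds there. Either way (¬p & t) & (t ∨ u) holds.

Only the reverse direction holds.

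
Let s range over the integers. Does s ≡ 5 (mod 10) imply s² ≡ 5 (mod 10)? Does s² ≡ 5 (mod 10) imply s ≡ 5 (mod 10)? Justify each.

(⇒) Suppose s ≡ 5 (mod 10). Write s = 10j + 5. Then (10j + 5)² = 100j² + 100j + 25 = 10(10j² + 10j + 2) + 5, so s² ≡ 5 (mod 10).

(⇐) For the converse, argue contrapositively. If s ≢ 5 (mod 10), then s is congruent to one of 0, 1, 2, 3, 4, 6, 7, 8, 9 modulo 10, and these give s² ≡ 0, 1, 4, 9, 6, 6, 9, 4, 1 respectively — never 5.

Both implications hold.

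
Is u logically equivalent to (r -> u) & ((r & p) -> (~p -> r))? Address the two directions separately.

(⟹) Assume the antecedent. If u is true, the consequent reduces to true regardless of the other variables. If u is false, the antecedent cannot hold. Either way the consequent holds.

(⟸) This fails. Under u = F, r = F, p = F, the left side is false but the right side is true.

Only the forward implication holds.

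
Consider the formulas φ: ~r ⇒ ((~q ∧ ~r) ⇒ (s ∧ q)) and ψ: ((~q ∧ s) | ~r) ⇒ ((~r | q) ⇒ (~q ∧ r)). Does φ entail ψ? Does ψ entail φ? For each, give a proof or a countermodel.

Forward direction. This fails. Under q = T, r = F, s = F, the left side is true but the right side is false.

Converse. Assume the antecedent. If q is true, ~r ⇒ ((~q ∧ ~r) ⇒ (s ∧ q)) reduces to true regardless of the other variables. If q is false, the antecedent forces (q = F, r = T, s = F) or (q = F, r = T, s = T), and ~r ⇒ ((~q ∧ ~r) ⇒ (s ∧ q)) holds there. Either way ~r ⇒ ((~q ∧ ~r) ⇒ (s ∧ q)) holds.

The forward direction fails; the converse holds.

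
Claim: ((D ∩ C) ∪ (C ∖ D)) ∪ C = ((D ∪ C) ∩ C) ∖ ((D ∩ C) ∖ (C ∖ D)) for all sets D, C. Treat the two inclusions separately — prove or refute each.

(⟹) This inclusion fails. Take D = {1}, C = {1}; then 1 ∈ ((D ∩ C) ∪ (C ∖ D)) ∪ C but 1 ∉ ((D ∪ C) ∩ C) ∖ ((D ∩ C) ∖ (C ∖ D)).

(⟸) Let x ∈ ((D ∪ C) ∩ C) ∖ ((D ∩ C) ∖ (C ∖ D)). Then x ∈ C and x ∉ D, from which x ∈ ((D ∩ C) ∪ (C ∖ D)) ∪ C.

Only the reverse inclusion holds.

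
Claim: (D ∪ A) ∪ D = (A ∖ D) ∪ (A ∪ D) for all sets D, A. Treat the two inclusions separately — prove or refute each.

Forward inclusion. Let x ∈ (D ∪ A) ∪ D. Then either x ∈ D and x ∉ A; or x ∈ A and x ∉ D; or x ∈ D ∩ A. In each case x ∈ (A ∖ D) ∪ (A ∪ D), so (D ∪ A) ∪ D ⊆ (A ∖ D) ∪ (A ∪ D).

Reverse inclusion. Let x ∈ (A ∖ D) ∪ (A ∪ D). Then either x ∈ D and x ∉ A; or x ∈ A and x ∉ D; or x ∈ D ∩ A. In each case x ∈ (D ∪ A) ∪ D, so (A ∖ D) ∪ (A ∪ D) ⊆ (D ∪ A) ∪ D.

The two sets are equal.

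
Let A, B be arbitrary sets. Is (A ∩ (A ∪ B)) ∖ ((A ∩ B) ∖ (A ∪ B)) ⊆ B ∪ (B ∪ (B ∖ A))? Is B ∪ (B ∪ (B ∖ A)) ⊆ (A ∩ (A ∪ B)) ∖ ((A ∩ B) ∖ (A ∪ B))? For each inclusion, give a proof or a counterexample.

(⊆) This inclusion fails. Take A = {1}, B = ∅; then 1 ∈ (A ∩ (A ∪ B)) ∖ ((A ∩ B) ∖ (A ∪ B)) but 1 ∉ B ∪ (B ∪ (B ∖ A)).

(⊇) This inclusion fails. Take A = ∅, B = {1}; then 1 ∈ B ∪ (B ∪ (B ∖ A)) but 1 ∉ (A ∩ (A ∪ B)) ∖ ((A ∩ B) ∖ (A ∪ B)).

Neither inclusion holds.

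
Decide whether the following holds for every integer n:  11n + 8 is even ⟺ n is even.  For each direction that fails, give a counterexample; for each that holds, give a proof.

Forward direction. Suppose 11n + 8 is even. Since 11 is odd, 11n and n have the same parity, so 11n + 8 ≡ n + 8 (mod 2). As 8 is even, 11n + 8 is even exactly when n is even. Thus n is even.

Converse. Suppose n is even; write n = 2j. Then 11n + 8 = 11·(2j) + 8 = 2·11j + 8, which is even.

Equivalent; both directions hold.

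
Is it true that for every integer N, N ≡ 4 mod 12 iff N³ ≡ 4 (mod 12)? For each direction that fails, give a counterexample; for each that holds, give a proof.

Not equivalent: only (⇒) holds.

(⇒) Suppose N ≡ 4 mod 12. Write N = 12j + 4. Then (12j + 4)³ = 1728j³ + 1728j² + 576j + 64 = 12(144j³ + 144j² + 48j + 5) + 4, so N³ ≡ 4 (mod 12).

(⇐) This fails: take N = 10. Then 10³ = 1000 ≡ 4 (mod 12), yet 10 ≡ 10 (mod 12), not 4.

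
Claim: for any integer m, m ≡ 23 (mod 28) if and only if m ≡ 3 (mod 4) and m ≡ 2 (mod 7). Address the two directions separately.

(⟸) If m ≡ 3 (mod 4) and m ≡ 2 (mod 7), then by the Chinese remainder theorem m ≡ 23 (mod 28). This is exactly m ≡ 23 (mod 28).

(⟹) Suppose m ≡ 23 (mod 28); write m = 28j + 23. Since 4 ∣ 28, reducing mod 4 gives m ≡ 23 ≡ 3 (mod 4); since 7 ∣ 28, reducing mod 7 gives m ≡ 23 ≡ 2 (mod 7).

Both implications hold.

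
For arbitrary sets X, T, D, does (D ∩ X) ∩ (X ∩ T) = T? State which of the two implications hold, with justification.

Only the forward inclusion holds.

Forward inclusion. Let x ∈ (D ∩ X) ∩ (X ∩ T). Then x ∈ X ∩ T ∩ D, from which x ∈ T.

Reverse inclusion. This inclusion fails. Take X = ∅, T = {1}, D = ∅; then 1 ∈ T but 1 ∉ (D ∩ X) ∩ (X ∩ T).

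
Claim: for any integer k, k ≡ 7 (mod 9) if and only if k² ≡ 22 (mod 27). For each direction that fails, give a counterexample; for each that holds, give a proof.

Both directions fail.

(→) This fails: take k = 16. Then 16 ≡ 7 (mod 9), but 16² = 256 ≡ 13 (mod 27), not 22.

(←) This fails: take k = 20. Then 20² = 400 ≡ 22 (mod 27), yet 20 ≡ 2 (mod 9), not 7.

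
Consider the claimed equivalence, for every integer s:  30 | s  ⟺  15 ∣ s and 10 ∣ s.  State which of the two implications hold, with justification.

Equivalent; both directions hold.

(⟸) Suppose 15 ∣ s and 10 ∣ s. Any common multiple of 15 and 10 is a multiple of their lcm; here lcm(15, 10) = 15·10/gcd(15, 10) = 150/5 = 30, so 30 ∣ s.

(⟹) If 30 ∣ s, write s = 30q. Since 30 = 2·15, s = 15·(2q), so 15 ∣ s; and since 30 = 3·10, s = 10·(3q), so 10 ∣ s.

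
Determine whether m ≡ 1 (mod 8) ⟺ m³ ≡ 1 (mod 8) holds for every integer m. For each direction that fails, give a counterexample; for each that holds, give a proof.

[⇒] Suppose m ≡ 1 (mod 8). Write m = 8j + 1. Then (8j + 1)³ = 512j³ + 192j² + 24j + 1 = 8(64j³ + 24j² + 3j) + 1, so m³ ≡ 1 (mod 8).

[⇐] Conversely, suppose m³ ≡ 1 (mod 8). The only residue r in {0, …, 7} with r³ ≡ 1 (mod 8) is r = 1, so m ≡ 1 (mod 8).

Both implications hold.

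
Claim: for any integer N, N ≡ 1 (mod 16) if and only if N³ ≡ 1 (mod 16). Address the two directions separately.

The biconditional holds.

[⇒] Suppose N ≡ 1 (mod 16). Write N = 16j + 1. Then (16j + 1)³ = 4096j³ + 768j² + 48j + 1 = 16(256j³ + 48j² + 3j) + 1, so N³ ≡ 1 (mod 16).

[⇐] Conversely, suppose N³ ≡ 1 (mod 16). The only residue r in {0, …, 15} with r³ ≡ 1 (mod 16) is r = 1, so N ≡ 1 (mod 16).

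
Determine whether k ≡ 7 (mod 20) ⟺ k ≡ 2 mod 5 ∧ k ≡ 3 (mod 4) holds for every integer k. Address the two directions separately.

Both directions hold; the statement is true.

[⇐] If k ≡ 2 (mod 5) and k ≡ 3 (mod 4), then by the Chinese remainder theorem k ≡ 7 (mod 20). This is exactly k ≡ 7 (mod 20).

[⇒] Suppose k ≡ 7 (mod 20); write k = 20j + 7. Since 5 ∣ 20, reducing mod 5 gives k ≡ 7 ≡ 2 (mod 5); since 4 ∣ 20, reducing mod 4 gives k ≡ 7 ≡ 3 (mod 4).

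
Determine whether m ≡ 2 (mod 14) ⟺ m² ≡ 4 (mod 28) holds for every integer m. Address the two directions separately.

(⟸) This fails: take m = 12. Then 12² = 144 ≡ 4 (mod 28), yet 12 ≡ 12 (mod 14), not 2.

(⟹) Suppose m ≡ 2 (mod 14). Working modulo 28, m ∈ {2, 16}; for each such r, r² ≡ 4 (mod 28).

Only the forward direction holds.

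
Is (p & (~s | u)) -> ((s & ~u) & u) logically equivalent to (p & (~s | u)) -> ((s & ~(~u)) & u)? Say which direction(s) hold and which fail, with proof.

(→) Assume the antecedent. If s is true, the consequent reduces to true regardless of the other variables. If s is false, the antecedent forces (u = F, s = F, p = F) or (u = T, s = F, p = F), and the consequent holds there. Either way the consequent holds.

(←) This fails. Under u = T, s = T, p = T, the left side is false but the right side is true.

(⇒) holds; (⇐) fails.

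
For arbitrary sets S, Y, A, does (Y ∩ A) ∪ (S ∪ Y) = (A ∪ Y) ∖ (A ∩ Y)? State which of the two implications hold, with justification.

Forward inclusion. This inclusion fails. Take S = {1}, Y = ∅, A = ∅; then 1 ∈ (Y ∩ A) ∪ (S ∪ Y) but 1 ∉ (A ∪ Y) ∖ (A ∩ Y).

Reverse inclusion. This inclusion fails. Take S = ∅, Y = ∅, A = {1}; then 1 ∈ (A ∪ Y) ∖ (A ∩ Y) but 1 ∉ (Y ∩ A) ∪ (S ∪ Y).

Both inclusions fail.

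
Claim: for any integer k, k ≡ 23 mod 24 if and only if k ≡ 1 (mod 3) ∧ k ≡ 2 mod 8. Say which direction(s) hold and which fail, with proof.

Forward direction. This fails: k = 23 gives 23 ≡ 23 (mod 24) but 23 ≡ 2 (mod 3), so the conjunction on the right does not hold.

Converse. This fails: k = 10 satisfies both congruences on the right (10 ≡ 1 mod 3 and 10 ≡ 2 mod 8) yet 10 ≡ 10 (mod 24), not 23.

Both directions fail.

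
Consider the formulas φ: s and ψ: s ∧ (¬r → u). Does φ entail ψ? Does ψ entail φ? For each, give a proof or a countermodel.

[⇒] This fails. Under r = F, u = F, s = T, the left side is true but the right side is false.

[⇐] Assume the antecedent. If r is true, the antecedent forces (r = T, u = F, s = T) or (r = T, u = T, s = T), and s holds there. If r is false, the antecedent forces (r = F, u = T, s = T), and s holds there. Either way s holds.

Not equivalent: only (⇐) holds.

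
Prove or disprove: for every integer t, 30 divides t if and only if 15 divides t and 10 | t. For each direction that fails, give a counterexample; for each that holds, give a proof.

Both implications hold.

Forward direction. If 30 ∣ t, write t = 30q. Since 30 = 2·15, t = 15·(2q), so 15 ∣ t; and since 30 = 3·10, t = 10·(3q), so 10 ∣ t.

Converse. Suppose 15 ∣ t and 10 ∣ t. Any common multiple of 15 and 10 is a multiple of their lcm; here lcm(15, 10) = 15·10/gcd(15, 10) = 150/5 = 30, so 30 ∣ t.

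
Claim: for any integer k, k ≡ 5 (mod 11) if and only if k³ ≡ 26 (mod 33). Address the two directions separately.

(⇒) This fails: take k = 16. Then 16 ≡ 5 (mod 11), but 16³ = 4096 ≡ 4 (mod 33), not 26.

(⇐) Conversely, the residues r modulo 33 with r³ ≡ 26 (mod 33) are exactly {5}, and each is ≡ 5 (mod 11).

Only the converse holds.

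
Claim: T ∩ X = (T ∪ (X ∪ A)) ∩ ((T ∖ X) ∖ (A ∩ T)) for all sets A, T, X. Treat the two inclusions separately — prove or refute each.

Neither inclusion holds.

(⟹) This inclusion fails. Take A = ∅, T = {1}, X = {1}; then 1 ∈ T ∩ X but 1 ∉ (T ∪ (X ∪ A)) ∩ ((T ∖ X) ∖ (A ∩ T)).

(⟸) This inclusion fails. Take A = ∅, T = {1}, X = ∅; then 1 ∈ (T ∪ (X ∪ A)) ∩ ((T ∖ X) ∖ (A ∩ T)) but 1 ∉ T ∩ X.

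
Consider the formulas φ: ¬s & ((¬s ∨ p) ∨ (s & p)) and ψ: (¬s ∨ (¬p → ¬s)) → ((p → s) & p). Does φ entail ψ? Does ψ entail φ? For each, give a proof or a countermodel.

(⇒) fails and (⇐) fails.

[⇒] This fails. Under s = F, p = F, the left side is true but the right side is false.

[⇐] This fails. Under s = T, p = F, the left side is false but the right side is true.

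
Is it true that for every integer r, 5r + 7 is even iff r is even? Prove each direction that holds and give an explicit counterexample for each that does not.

(⇒) fails and (⇐) fails.

(⟹) This fails: r = 5 gives 5r + 7 = 32, which is even, but 5 is odd, not even.

(⟸) This also fails: r = 0 is even, but 5r + 7 = 7 is odd, not even.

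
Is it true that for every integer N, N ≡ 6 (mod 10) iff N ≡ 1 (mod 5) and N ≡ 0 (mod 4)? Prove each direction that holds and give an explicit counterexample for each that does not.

(⟹) This fails: N = 6 gives 6 ≡ 6 (mod 10) but 6 ≡ 2 (mod 4), so the conjunction on the right does not hold.

(⟸) Conversely, if N ≡ 1 (mod 5) and N ≡ 0 (mod 4), then by the Chinese remainder theorem N ≡ 16 (mod 20). Since 16 ≡ 6 (mod 10) and 10 ∣ 20, we get N ≡ 6 (mod 10).

Only the reverse direction holds.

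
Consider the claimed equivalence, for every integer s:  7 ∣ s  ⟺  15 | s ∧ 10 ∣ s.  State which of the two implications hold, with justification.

Both directions fail.

Forward direction. This fails: take s = 7. Certainly 7 ∣ 7, but 15 ∤ 7.

Converse. This fails: take s = 30. Both 15 ∣ 30 and 10 ∣ 30, yet 30 is not a multiple of 7 (since 30 = 4·7 + 2), so 7 ∤ 30.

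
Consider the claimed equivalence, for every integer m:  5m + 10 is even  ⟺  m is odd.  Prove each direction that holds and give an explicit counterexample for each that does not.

Both directions fail.

Forward direction. This fails: m = 2 gives 5m + 10 = 20, which is even, but 2 is even, not odd.

Converse. This also fails: m = 7 is odd, but 5m + 10 = 45 is odd, not even.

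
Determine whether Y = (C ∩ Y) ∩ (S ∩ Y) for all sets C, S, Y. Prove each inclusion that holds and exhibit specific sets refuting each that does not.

(⊇) Let x ∈ (C ∩ Y) ∩ (S ∩ Y). Then x ∈ C ∩ S ∩ Y, from which x ∈ Y.

(⊆) This inclusion fails. Take C = ∅, S = ∅, Y = {1}; then 1 ∈ Y but 1 ∉ (C ∩ Y) ∩ (S ∩ Y).

The sets are not equal: only the reverse inclusion holds.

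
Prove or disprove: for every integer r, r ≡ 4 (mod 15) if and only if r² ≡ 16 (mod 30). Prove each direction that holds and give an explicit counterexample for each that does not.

Neither implication holds.

(→) This fails: take r = 19. Then 19 ≡ 4 (mod 15), but 19² = 361 ≡ 1 (mod 30), not 16.

(←) This fails: take r = 14. Then 14² = 196 ≡ 16 (mod 30), yet 14 ≡ 14 (mod 15), not 4.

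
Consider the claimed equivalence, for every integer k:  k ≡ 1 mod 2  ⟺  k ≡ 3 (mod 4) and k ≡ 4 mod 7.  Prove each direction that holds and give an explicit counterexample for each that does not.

Converse. If k ≡ 3 (mod 4) and k ≡ 4 (mod 7), then by the Chinese remainder theorem k ≡ 11 (mod 28). Since 11 ≡ 1 (mod 2) and 2 ∣ 28, we get k ≡ 1 (mod 2).

Forward direction. This fails: k = 1 gives 1 ≡ 1 (mod 2) but 1 ≡ 1 (mod 4), so the conjunction on the right does not hold.

Only the converse holds.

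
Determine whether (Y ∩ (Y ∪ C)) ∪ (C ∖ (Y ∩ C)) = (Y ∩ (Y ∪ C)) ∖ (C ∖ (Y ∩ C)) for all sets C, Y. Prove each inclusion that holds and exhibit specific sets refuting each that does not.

The sets are not equal: only the reverse inclusion holds.

(⟹) This inclusion fails. Take C = {1}, Y = ∅; then 1 ∈ (Y ∩ (Y ∪ C)) ∪ (C ∖ (Y ∩ C)) but 1 ∉ (Y ∩ (Y ∪ C)) ∖ (C ∖ (Y ∩ C)).

(⟸) Let x ∈ (Y ∩ (Y ∪ C)) ∖ (C ∖ (Y ∩ C)). Then either x ∈ Y and x ∉ C; or x ∈ C ∩ Y. In each case x ∈ (Y ∩ (Y ∪ C)) ∪ (C ∖ (Y ∩ C)), so (Y ∩ (Y ∪ C)) ∖ (C ∖ (Y ∩ C)) ⊆ (Y ∩ (Y ∪ C)) ∪ (C ∖ (Y ∩ C)).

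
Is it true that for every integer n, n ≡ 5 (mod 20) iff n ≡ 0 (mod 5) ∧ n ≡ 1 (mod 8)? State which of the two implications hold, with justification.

Not equivalent: only (⇐) holds.

[⇒] This fails: n = 5 gives 5 ≡ 5 (mod 20) but 5 ≡ 5 (mod 8), so the conjunction on the right does not hold.

[⇐] Conversely, if n ≡ 0 (mod 5) and n ≡ 1 (mod 8), then by the Chinese remainder theorem n ≡ 25 (mod 40). Since 25 ≡ 5 (mod 20) and 20 ∣ 40, we get n ≡ 5 (mod 20).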